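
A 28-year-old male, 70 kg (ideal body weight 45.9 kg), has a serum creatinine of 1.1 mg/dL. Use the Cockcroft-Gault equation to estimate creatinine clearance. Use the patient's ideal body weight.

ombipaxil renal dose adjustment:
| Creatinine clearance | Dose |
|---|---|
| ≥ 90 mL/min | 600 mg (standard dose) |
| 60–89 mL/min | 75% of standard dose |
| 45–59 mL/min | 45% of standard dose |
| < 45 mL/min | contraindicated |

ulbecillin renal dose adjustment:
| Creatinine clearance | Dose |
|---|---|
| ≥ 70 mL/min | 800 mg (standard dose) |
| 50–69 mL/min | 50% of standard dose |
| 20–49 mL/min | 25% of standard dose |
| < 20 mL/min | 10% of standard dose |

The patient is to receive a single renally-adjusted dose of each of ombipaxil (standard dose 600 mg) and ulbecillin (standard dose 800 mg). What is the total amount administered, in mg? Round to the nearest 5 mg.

CrCl = (140 − 28) × 45.9 / (72 × 1.1) = 5140.8 / 79.20 ≈ 64.9 mL/min
CrCl ≈ 65 mL/min.
ombipaxil: 60–89 mL/min → 75% of 600 mg = 450 mg.
ulbecillin: 50–69 mL/min → 50% of 800 mg = 400 mg.
Total = 450 + 400 = 850 mg.

850 mg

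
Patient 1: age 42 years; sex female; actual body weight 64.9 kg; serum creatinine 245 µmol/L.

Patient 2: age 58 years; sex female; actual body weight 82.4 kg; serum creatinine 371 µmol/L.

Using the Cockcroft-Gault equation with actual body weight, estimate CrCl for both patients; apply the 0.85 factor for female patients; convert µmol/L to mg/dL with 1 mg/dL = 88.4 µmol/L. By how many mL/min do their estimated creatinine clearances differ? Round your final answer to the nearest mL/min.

8 mL/min

Patient 1: SCr = 245 / 88.4 = 2.771 mg/dL
Patient 1: CrCl = (140 − 42) × 64.9 / (72 × 2.771) × 0.85 = 6360.2 / 199.51 × 0.85 ≈ 27.1 mL/min
Patient 2: SCr = 371 / 88.4 = 4.197 mg/dL
Patient 2: CrCl = (140 − 58) × 82.4 / (72 × 4.197) × 0.85 = 6756.8 / 302.18 × 0.85 ≈ 19.0 mL/min
|27.1 − 19.0| = 8.1 mL/min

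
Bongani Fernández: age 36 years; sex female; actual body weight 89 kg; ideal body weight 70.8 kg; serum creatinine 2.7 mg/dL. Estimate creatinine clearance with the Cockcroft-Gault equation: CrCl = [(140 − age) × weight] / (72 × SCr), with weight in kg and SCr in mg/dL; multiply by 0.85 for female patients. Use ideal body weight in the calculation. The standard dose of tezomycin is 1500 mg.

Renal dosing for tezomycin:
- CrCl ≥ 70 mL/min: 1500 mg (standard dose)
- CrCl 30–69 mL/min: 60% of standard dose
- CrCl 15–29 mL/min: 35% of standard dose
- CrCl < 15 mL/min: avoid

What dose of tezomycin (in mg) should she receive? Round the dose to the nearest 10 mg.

900 mg

CrCl = (140 − 36) × 70.8 / (72 × 2.7) × 0.85 = 7363.2 / 194.40 × 0.85 ≈ 32.2 mL/min
CrCl ≈ 32 mL/min → bracket 30–69 mL/min.
60% of 1500 mg = 900 mg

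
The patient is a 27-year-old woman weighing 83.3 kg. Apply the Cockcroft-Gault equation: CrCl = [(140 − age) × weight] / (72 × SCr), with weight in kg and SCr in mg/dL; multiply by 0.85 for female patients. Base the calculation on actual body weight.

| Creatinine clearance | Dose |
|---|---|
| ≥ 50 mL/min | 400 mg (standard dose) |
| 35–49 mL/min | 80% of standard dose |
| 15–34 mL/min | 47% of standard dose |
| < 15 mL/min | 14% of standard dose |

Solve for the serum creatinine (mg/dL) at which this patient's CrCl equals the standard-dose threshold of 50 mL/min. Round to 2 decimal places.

2.22 mg/dL

Standard dose requires CrCl ≥ 50 mL/min.
Set (140 − 27) × 83.3 × 0.85 / (72 × SCr) = 50
SCr = (140 − 27) × 83.3 × 0.85 / (72 × 50) = 2.222 mg/dL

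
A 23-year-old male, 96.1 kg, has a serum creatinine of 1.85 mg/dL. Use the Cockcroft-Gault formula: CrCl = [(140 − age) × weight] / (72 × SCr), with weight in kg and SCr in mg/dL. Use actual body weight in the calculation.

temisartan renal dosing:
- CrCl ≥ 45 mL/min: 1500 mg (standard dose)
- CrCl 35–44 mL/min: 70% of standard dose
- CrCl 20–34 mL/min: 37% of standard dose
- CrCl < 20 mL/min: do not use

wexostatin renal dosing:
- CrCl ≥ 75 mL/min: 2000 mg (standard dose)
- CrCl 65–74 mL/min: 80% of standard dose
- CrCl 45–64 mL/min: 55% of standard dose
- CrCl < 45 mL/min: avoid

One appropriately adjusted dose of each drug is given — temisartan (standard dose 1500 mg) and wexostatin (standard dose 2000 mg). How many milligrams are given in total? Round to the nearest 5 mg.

3500 mg

CrCl = (140 − 23) × 96.1 / (72 × 1.85) = 11243.7 / 133.20 ≈ 84.4 mL/min
CrCl ≈ 84 mL/min.
temisartan: ≥ 45 mL/min → 100% of 1500 mg = 1500 mg.
wexostatin: ≥ 75 mL/min → 100% of 2000 mg = 2000 mg.
Total = 1500 + 2000 = 3500 mg.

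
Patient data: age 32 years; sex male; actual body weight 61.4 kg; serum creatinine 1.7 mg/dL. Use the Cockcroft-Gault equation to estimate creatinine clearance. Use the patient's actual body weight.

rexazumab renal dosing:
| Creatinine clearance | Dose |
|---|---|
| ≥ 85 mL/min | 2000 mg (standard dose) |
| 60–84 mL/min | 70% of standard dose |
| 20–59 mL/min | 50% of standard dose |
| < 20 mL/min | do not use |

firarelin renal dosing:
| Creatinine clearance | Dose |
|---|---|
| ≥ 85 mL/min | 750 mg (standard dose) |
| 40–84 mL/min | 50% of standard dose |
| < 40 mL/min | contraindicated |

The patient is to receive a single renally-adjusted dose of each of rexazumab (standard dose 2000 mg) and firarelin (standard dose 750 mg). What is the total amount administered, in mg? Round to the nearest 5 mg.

1375 mg

CrCl = (140 − 32) × 61.4 / (72 × 1.7) = 6631.2 / 122.40 ≈ 54.2 mL/min
CrCl ≈ 54 mL/min.
rexazumab: 20–59 mL/min → 50% of 2000 mg = 1000 mg.
firarelin: 40–84 mL/min → 50% of 750 mg = 375 mg.
Total = 1000 + 375 = 1375 mg.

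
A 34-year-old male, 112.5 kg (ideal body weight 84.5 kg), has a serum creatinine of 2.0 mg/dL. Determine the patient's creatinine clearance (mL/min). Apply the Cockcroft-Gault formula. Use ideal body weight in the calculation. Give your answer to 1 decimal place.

CrCl = (140 − 34) × 84.5 / (72 × 2) = 8957.0 / 144.00 ≈ 62.2 mL/min

62.2 mL/min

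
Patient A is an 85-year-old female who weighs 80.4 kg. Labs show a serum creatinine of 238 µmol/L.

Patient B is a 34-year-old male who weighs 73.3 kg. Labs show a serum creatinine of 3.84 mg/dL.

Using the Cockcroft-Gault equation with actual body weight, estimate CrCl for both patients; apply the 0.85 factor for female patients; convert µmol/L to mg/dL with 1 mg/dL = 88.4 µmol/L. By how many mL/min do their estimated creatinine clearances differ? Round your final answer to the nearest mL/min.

Patient A: SCr = 238 / 88.4 = 2.692 mg/dL
Patient A: CrCl = (140 − 85) × 80.4 / (72 × 2.692) × 0.85 = 4422.0 / 193.82 × 0.85 ≈ 19.4 mL/min
Patient B: CrCl = (140 − 34) × 73.3 / (72 × 3.84) = 7769.8 / 276.48 ≈ 28.1 mL/min
|19.4 − 28.1| = 8.7 mL/min

9 mL/min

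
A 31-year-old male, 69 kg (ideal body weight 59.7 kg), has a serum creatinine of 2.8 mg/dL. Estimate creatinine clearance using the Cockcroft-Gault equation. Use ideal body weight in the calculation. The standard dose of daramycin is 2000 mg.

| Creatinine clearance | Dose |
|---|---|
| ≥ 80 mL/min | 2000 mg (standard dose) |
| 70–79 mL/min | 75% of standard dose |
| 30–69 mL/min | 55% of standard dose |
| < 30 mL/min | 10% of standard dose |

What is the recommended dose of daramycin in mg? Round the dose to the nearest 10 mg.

CrCl = (140 − 31) × 59.7 / (72 × 2.8) = 6507.3 / 201.60 ≈ 32.3 mL/min
CrCl ≈ 32 mL/min → bracket 30–69 mL/min.
55% of 2000 mg = 1100 mg

1100 mg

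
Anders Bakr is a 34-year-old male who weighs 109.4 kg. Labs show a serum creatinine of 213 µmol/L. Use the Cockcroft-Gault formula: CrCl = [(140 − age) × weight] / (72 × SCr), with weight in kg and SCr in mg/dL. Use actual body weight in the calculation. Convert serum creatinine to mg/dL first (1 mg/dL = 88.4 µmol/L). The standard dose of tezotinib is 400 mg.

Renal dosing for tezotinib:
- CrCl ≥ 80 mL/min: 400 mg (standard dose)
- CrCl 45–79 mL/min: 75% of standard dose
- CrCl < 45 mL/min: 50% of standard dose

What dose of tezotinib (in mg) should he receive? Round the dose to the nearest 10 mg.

SCr = 213 / 88.4 = 2.41 mg/dL
CrCl = (140 − 34) × 109.4 / (72 × 2.41) = 11596.4 / 173.52 ≈ 66.8 mL/min
CrCl ≈ 67 mL/min → bracket 45–79 mL/min.
75% of 400 mg = 300 mg

300 mg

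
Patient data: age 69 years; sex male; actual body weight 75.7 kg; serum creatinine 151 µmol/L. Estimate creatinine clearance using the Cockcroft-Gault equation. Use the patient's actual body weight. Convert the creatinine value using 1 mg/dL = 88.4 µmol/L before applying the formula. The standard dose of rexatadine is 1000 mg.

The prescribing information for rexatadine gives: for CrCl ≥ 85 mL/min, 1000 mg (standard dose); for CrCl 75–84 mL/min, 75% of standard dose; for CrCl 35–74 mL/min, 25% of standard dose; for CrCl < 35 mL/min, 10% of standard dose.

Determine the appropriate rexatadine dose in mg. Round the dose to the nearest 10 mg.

SCr = 151 / 88.4 = 1.708 mg/dL
CrCl = (140 − 69) × 75.7 / (72 × 1.708) = 5374.7 / 122.98 ≈ 43.7 mL/min
CrCl ≈ 44 mL/min → bracket 35–74 mL/min.
25% of 1000 mg = 250 mg

250 mg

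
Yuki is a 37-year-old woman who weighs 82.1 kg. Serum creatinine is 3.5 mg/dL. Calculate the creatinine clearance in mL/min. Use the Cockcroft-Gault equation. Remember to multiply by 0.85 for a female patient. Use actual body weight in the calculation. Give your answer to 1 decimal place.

28.5 mL/min

CrCl = (140 − 37) × 82.1 / (72 × 3.5) × 0.85 = 8456.3 / 252.00 × 0.85 ≈ 28.5 mL/min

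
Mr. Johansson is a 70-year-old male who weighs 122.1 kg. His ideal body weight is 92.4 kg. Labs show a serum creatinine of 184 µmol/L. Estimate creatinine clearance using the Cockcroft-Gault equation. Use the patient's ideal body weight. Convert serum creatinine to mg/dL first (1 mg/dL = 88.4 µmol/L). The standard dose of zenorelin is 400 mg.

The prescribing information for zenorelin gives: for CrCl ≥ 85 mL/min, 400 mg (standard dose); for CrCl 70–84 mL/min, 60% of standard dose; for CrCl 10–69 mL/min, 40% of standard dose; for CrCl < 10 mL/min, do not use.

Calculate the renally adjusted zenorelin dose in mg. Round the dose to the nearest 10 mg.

160 mg

SCr = 184 / 88.4 = 2.081 mg/dL
CrCl = (140 − 70) × 92.4 / (72 × 2.081) = 6468.0 / 149.83 ≈ 43.2 mL/min
CrCl ≈ 43 mL/min → bracket 10–69 mL/min.
40% of 400 mg = 160 mg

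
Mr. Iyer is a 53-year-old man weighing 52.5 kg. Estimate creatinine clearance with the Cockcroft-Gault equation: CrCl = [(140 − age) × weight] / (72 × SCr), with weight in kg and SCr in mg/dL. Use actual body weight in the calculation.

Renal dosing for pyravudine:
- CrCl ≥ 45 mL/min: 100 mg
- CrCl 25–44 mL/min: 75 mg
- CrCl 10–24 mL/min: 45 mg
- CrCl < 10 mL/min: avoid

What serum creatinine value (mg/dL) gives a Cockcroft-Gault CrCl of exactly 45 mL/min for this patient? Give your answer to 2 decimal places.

1.41 mg/dL

Standard dose requires CrCl ≥ 45 mL/min.
Set (140 − 53) × 52.5 / (72 × SCr) = 45
SCr = (140 − 53) × 52.5 / (72 × 45) = 1.410 mg/dL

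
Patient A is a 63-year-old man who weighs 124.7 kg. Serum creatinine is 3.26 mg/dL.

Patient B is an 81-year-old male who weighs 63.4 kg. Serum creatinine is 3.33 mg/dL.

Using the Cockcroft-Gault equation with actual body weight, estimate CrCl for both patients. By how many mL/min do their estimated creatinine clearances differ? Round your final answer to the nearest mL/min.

25 mL/min

Patient A: CrCl = (140 − 63) × 124.7 / (72 × 3.26) = 9601.9 / 234.72 ≈ 40.9 mL/min
Patient B: CrCl = (140 − 81) × 63.4 / (72 × 3.33) = 3740.6 / 239.76 ≈ 15.6 mL/min
|40.9 − 15.6| = 25.3 mL/min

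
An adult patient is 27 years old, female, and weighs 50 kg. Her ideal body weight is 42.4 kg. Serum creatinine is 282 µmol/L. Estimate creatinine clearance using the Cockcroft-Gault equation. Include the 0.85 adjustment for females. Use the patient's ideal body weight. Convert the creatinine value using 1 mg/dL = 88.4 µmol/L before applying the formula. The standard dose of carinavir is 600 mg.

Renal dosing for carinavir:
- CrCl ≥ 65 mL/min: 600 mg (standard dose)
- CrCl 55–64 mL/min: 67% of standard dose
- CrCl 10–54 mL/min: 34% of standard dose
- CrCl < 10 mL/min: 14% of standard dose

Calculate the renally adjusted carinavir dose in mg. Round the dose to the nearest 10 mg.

SCr = 282 / 88.4 = 3.19 mg/dL
CrCl = (140 − 27) × 42.4 / (72 × 3.19) × 0.85 = 4791.2 / 229.68 × 0.85 ≈ 17.7 mL/min
CrCl ≈ 18 mL/min → bracket 10–54 mL/min.
34% of 600 mg = 204 mg → 200 mg

200 mg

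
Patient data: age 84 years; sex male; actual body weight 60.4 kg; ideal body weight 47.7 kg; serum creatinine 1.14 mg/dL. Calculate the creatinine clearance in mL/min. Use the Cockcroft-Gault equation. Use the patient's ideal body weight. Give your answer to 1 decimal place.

32.5 mL/min

CrCl = (140 − 84) × 47.7 / (72 × 1.14) = 2671.2 / 82.08 ≈ 32.5 mL/min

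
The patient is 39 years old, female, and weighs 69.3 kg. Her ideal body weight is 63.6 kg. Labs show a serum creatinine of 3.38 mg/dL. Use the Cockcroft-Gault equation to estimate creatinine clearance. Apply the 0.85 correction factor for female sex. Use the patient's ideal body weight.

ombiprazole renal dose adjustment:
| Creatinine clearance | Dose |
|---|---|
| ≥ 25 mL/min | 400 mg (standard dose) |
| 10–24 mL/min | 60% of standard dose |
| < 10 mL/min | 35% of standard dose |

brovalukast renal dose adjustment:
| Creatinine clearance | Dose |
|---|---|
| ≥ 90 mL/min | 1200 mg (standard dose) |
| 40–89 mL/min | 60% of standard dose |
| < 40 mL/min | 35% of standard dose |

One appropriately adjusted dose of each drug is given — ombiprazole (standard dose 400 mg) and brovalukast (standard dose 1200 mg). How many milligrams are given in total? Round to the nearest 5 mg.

CrCl = (140 − 39) × 63.6 / (72 × 3.38) × 0.85 = 6423.6 / 243.36 × 0.85 ≈ 22.4 mL/min
CrCl ≈ 22 mL/min.
ombiprazole: 10–24 mL/min → 60% of 400 mg = 240 mg.
brovalukast: < 40 mL/min → 35% of 1200 mg = 420 mg.
Total = 240 + 420 = 660 mg.

660 mg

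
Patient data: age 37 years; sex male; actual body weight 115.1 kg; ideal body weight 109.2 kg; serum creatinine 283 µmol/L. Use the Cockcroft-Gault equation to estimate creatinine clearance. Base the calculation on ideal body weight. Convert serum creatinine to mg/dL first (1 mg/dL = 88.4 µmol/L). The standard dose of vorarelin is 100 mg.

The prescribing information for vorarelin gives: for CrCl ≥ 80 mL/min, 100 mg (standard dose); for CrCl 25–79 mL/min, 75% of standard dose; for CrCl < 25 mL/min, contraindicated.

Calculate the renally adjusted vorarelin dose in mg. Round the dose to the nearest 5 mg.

SCr = 283 / 88.4 = 3.201 mg/dL
CrCl = (140 − 37) × 109.2 / (72 × 3.201) = 11247.6 / 230.47 ≈ 48.8 mL/min
CrCl ≈ 49 mL/min → bracket 25–79 mL/min.
75% of 100 mg = 75 mg

75 mg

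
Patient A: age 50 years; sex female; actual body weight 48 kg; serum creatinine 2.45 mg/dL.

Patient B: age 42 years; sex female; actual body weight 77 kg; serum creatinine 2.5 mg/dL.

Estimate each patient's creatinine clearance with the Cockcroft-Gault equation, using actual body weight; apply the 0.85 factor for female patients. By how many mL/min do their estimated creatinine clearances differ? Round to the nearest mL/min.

15 mL/min

Patient A: CrCl = (140 − 50) × 48 / (72 × 2.45) × 0.85 = 4320.0 / 176.40 × 0.85 ≈ 20.8 mL/min
Patient B: CrCl = (140 − 42) × 77 / (72 × 2.5) × 0.85 = 7546.0 / 180.00 × 0.85 ≈ 35.6 mL/min
|20.8 − 35.6| = 14.8 mL/min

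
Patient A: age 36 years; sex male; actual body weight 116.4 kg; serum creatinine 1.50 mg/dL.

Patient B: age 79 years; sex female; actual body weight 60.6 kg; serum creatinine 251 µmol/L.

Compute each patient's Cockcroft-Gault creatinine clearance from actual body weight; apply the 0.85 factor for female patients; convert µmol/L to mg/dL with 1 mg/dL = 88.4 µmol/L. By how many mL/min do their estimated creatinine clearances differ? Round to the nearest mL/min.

Patient A: CrCl = (140 − 36) × 116.4 / (72 × 1.5) = 12105.6 / 108.00 ≈ 112.1 mL/min
Patient B: SCr = 251 / 88.4 = 2.839 mg/dL
Patient B: CrCl = (140 − 79) × 60.6 / (72 × 2.839) × 0.85 = 3696.6 / 204.41 × 0.85 ≈ 15.4 mL/min
|112.1 − 15.4| = 96.7 mL/min

97 mL/min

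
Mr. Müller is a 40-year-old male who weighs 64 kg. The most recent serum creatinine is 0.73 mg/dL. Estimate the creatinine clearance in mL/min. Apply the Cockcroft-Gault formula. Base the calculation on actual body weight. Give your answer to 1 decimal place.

121.8 mL/min

CrCl = (140 − 40) × 64 / (72 × 0.73) = 6400.0 / 52.56 ≈ 121.8 mL/min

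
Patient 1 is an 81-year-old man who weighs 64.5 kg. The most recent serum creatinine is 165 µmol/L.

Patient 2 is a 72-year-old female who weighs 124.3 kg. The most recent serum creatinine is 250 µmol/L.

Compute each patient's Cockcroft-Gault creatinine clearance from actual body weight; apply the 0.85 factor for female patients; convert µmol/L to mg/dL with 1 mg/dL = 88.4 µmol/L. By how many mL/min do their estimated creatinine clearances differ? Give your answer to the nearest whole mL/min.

7 mL/min

Patient 1: SCr = 165 / 88.4 = 1.867 mg/dL
Patient 1: CrCl = (140 − 81) × 64.5 / (72 × 1.867) = 3805.5 / 134.42 ≈ 28.3 mL/min
Patient 2: SCr = 250 / 88.4 = 2.828 mg/dL
Patient 2: CrCl = (140 − 72) × 124.3 / (72 × 2.828) × 0.85 = 8452.4 / 203.62 × 0.85 ≈ 35.3 mL/min
|28.3 − 35.3| = 7.0 mL/min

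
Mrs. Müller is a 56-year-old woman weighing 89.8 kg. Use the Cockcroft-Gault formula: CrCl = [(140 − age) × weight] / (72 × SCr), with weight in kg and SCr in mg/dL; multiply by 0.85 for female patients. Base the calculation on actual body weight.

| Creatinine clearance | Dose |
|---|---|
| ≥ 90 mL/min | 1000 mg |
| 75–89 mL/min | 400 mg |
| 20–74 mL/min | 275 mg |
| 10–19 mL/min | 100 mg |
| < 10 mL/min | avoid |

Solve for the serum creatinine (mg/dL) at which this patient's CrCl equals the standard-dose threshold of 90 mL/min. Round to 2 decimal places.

0.99 mg/dL

Standard dose requires CrCl ≥ 90 mL/min.
Set (140 − 56) × 89.8 × 0.85 / (72 × SCr) = 90
SCr = (140 − 56) × 89.8 × 0.85 / (72 × 90) = 0.989 mg/dL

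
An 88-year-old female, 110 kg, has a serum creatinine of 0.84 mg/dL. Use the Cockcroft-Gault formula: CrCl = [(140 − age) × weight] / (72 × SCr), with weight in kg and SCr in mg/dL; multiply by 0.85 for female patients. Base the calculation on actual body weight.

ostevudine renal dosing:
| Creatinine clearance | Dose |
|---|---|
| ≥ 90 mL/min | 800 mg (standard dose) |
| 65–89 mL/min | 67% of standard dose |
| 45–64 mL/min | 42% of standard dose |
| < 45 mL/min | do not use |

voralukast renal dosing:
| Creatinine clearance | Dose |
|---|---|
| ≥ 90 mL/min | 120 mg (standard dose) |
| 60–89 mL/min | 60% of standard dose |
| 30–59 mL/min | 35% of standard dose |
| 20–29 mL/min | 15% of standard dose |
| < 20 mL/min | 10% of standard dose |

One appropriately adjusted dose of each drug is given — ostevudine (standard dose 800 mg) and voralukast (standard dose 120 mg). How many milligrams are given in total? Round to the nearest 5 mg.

CrCl = (140 − 88) × 110 / (72 × 0.84) × 0.85 = 5720.0 / 60.48 × 0.85 ≈ 80.4 mL/min
CrCl ≈ 80 mL/min.
ostevudine: 65–89 mL/min → 67% of 800 mg = 536 mg.
voralukast: 60–89 mL/min → 60% of 120 mg = 72 mg.
Total = 536 + 72 = 608 mg.

610 mg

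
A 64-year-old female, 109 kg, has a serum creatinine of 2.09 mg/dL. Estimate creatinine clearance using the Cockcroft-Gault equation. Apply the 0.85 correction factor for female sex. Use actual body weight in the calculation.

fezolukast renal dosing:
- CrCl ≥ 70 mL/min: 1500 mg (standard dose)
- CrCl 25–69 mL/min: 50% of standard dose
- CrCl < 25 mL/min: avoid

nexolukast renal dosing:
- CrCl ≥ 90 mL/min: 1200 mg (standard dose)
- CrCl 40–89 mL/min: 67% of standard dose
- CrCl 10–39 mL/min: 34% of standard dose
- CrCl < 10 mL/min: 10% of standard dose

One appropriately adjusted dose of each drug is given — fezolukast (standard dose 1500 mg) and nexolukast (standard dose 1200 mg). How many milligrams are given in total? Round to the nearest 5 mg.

1555 mg

CrCl = (140 − 64) × 109 / (72 × 2.09) × 0.85 = 8284.0 / 150.48 × 0.85 ≈ 46.8 mL/min
CrCl ≈ 47 mL/min.
fezolukast: 25–69 mL/min → 50% of 1500 mg = 750 mg.
nexolukast: 40–89 mL/min → 67% of 1200 mg = 804 mg.
Total = 750 + 804 = 1554 mg.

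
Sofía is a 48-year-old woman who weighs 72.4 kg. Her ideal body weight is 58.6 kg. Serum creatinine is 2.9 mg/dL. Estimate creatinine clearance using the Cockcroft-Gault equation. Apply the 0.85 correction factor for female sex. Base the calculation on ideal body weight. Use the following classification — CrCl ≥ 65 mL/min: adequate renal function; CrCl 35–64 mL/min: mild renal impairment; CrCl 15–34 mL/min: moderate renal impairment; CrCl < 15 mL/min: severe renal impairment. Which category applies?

moderate renal impairment

CrCl = (140 − 48) × 58.6 / (72 × 2.9) × 0.85 = 5391.2 / 208.80 × 0.85 ≈ 21.9 mL/min
22 mL/min falls in the 'moderate renal impairment' range.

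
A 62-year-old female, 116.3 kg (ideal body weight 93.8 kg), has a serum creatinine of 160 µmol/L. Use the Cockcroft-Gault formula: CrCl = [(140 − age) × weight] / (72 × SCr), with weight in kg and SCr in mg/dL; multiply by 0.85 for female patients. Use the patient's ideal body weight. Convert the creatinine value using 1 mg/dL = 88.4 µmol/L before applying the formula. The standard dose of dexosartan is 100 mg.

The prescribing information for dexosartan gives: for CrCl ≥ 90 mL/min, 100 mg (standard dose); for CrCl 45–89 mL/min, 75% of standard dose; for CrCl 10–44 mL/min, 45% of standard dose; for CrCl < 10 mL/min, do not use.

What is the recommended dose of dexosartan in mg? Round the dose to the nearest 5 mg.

SCr = 160 / 88.4 = 1.81 mg/dL
CrCl = (140 − 62) × 93.8 / (72 × 1.81) × 0.85 = 7316.4 / 130.32 × 0.85 ≈ 47.7 mL/min
CrCl ≈ 48 mL/min → bracket 45–89 mL/min.
75% of 100 mg = 75 mg

75 mg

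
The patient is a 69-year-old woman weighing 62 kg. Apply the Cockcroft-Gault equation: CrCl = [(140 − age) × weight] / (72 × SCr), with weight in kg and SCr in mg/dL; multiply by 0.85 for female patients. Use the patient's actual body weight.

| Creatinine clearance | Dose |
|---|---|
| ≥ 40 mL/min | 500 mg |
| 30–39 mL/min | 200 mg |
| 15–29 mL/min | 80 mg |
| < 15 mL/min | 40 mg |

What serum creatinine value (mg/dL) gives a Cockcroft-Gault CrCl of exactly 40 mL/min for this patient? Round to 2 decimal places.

Standard dose requires CrCl ≥ 40 mL/min.
Set (140 − 69) × 62 × 0.85 / (72 × SCr) = 40
SCr = (140 − 69) × 62 × 0.85 / (72 × 40) = 1.299 mg/dL

1.30 mg/dL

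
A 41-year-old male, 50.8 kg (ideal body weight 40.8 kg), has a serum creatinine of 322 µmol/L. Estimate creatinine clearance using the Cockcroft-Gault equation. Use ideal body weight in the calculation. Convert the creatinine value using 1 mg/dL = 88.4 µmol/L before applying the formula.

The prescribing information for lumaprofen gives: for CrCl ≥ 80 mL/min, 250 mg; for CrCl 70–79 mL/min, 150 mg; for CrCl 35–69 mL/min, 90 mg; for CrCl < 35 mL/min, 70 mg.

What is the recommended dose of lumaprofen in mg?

SCr = 322 / 88.4 = 3.643 mg/dL
CrCl = (140 − 41) × 40.8 / (72 × 3.643) = 4039.2 / 262.30 ≈ 15.4 mL/min
CrCl ≈ 15 mL/min → bracket < 35 mL/min.
Dose for this bracket: 70 mg.

70 mg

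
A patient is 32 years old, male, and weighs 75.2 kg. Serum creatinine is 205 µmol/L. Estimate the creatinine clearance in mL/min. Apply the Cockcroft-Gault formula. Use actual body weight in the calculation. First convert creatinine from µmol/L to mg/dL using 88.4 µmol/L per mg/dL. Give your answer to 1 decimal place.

48.6 mL/min

SCr = 205 / 88.4 = 2.319 mg/dL
CrCl = (140 − 32) × 75.2 / (72 × 2.319) = 8121.6 / 166.97 ≈ 48.6 mL/min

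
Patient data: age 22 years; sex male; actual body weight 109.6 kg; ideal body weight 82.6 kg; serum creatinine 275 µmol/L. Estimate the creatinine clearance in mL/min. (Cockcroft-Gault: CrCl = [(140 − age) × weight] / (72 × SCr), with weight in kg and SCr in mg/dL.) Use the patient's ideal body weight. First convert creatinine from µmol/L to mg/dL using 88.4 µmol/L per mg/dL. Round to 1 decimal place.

SCr = 275 / 88.4 = 3.111 mg/dL
CrCl = (140 − 22) × 82.6 / (72 × 3.111) = 9746.8 / 223.99 ≈ 43.5 mL/min

43.5 mL/min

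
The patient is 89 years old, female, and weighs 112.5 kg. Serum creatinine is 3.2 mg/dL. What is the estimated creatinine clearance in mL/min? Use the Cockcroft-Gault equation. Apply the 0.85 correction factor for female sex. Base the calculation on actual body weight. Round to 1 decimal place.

CrCl = (140 − 89) × 112.5 / (72 × 3.2) × 0.85 = 5737.5 / 230.40 × 0.85 ≈ 21.2 mL/min

21.2 mL/min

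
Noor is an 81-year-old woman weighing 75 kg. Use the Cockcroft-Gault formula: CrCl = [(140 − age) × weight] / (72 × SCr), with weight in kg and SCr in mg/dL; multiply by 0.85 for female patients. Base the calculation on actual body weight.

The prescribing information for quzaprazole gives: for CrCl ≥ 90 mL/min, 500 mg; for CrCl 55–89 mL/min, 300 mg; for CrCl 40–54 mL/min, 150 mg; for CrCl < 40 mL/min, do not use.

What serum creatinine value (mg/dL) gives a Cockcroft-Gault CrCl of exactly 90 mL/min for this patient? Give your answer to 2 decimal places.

0.58 mg/dL

Standard dose requires CrCl ≥ 90 mL/min.
Set (140 − 81) × 75 × 0.85 / (72 × SCr) = 90
SCr = (140 − 81) × 75 × 0.85 / (72 × 90) = 0.580 mg/dL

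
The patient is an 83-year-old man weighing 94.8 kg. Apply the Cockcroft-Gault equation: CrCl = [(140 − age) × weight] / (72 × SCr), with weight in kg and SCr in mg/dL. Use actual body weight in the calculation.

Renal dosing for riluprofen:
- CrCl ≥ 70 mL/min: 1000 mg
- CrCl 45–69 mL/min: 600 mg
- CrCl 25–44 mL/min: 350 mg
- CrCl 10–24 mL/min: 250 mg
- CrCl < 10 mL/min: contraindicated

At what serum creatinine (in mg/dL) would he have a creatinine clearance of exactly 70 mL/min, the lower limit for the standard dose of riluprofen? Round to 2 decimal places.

1.07 mg/dL

Standard dose requires CrCl ≥ 70 mL/min.
Set (140 − 83) × 94.8 / (72 × SCr) = 70
SCr = (140 − 83) × 94.8 / (72 × 70) = 1.072 mg/dL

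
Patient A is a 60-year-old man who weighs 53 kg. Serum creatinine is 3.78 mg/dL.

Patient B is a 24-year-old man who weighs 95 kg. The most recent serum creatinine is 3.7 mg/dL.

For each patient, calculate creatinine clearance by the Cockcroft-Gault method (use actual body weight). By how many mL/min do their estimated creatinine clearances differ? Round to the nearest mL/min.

Patient A: CrCl = (140 − 60) × 53 / (72 × 3.78) = 4240.0 / 272.16 ≈ 15.6 mL/min
Patient B: CrCl = (140 − 24) × 95 / (72 × 3.7) = 11020.0 / 266.40 ≈ 41.4 mL/min
|15.6 − 41.4| = 25.8 mL/min

26 mL/min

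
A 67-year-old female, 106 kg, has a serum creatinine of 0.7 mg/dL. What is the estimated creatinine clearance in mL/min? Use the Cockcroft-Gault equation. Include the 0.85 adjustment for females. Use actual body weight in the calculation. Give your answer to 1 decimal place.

130.5 mL/min

CrCl = (140 − 67) × 106 / (72 × 0.7) × 0.85 = 7738.0 / 50.40 × 0.85 ≈ 130.5 mL/min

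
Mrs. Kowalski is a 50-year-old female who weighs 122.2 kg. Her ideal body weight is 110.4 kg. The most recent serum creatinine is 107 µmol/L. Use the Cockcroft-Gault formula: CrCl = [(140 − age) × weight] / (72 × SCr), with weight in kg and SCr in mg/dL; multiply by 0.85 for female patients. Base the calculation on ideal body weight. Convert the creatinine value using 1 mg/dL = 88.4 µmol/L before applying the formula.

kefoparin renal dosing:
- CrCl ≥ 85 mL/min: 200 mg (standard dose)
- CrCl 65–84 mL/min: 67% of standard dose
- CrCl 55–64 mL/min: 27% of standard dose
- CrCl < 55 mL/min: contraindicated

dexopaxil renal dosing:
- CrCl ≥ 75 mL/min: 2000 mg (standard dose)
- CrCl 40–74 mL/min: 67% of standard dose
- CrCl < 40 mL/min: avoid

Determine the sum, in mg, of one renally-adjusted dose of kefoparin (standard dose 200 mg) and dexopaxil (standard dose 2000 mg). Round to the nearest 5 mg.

2200 mg

SCr = 107 / 88.4 = 1.21 mg/dL
CrCl = (140 − 50) × 110.4 / (72 × 1.21) × 0.85 = 9936.0 / 87.12 × 0.85 ≈ 96.9 mL/min
CrCl ≈ 97 mL/min.
kefoparin: ≥ 85 mL/min → 100% of 200 mg = 200 mg.
dexopaxil: ≥ 75 mL/min → 100% of 2000 mg = 2000 mg.
Total = 200 + 2000 = 2200 mg.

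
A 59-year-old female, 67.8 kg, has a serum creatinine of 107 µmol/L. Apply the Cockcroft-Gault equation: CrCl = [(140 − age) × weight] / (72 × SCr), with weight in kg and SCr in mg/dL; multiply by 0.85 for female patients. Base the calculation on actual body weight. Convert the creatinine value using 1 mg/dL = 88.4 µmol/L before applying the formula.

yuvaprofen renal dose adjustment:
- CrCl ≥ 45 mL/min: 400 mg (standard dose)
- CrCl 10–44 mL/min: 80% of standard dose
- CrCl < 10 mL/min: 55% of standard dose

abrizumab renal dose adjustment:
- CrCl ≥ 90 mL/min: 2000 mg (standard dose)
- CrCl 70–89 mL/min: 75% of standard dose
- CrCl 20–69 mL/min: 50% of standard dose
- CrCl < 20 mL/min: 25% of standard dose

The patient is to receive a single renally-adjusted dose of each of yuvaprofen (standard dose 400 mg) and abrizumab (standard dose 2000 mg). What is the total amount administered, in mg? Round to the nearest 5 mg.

SCr = 107 / 88.4 = 1.21 mg/dL
CrCl = (140 − 59) × 67.8 / (72 × 1.21) × 0.85 = 5491.8 / 87.12 × 0.85 ≈ 53.6 mL/min
CrCl ≈ 54 mL/min.
yuvaprofen: ≥ 45 mL/min → 100% of 400 mg = 400 mg.
abrizumab: 20–69 mL/min → 50% of 2000 mg = 1000 mg.
Total = 400 + 1000 = 1400 mg.

1400 mg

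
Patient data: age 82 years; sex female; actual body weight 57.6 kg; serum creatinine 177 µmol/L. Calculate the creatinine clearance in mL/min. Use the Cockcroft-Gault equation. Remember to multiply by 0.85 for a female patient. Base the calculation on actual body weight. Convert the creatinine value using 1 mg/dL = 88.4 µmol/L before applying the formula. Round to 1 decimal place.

SCr = 177 / 88.4 = 2.002 mg/dL
CrCl = (140 − 82) × 57.6 / (72 × 2.002) × 0.85 = 3340.8 / 144.14 × 0.85 ≈ 19.7 mL/min

19.7 mL/min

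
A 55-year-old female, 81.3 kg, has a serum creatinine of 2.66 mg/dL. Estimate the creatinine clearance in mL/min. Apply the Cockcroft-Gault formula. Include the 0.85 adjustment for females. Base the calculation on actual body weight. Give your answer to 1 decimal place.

CrCl = (140 − 55) × 81.3 / (72 × 2.66) × 0.85 = 6910.5 / 191.52 × 0.85 ≈ 30.7 mL/min

30.7 mL/min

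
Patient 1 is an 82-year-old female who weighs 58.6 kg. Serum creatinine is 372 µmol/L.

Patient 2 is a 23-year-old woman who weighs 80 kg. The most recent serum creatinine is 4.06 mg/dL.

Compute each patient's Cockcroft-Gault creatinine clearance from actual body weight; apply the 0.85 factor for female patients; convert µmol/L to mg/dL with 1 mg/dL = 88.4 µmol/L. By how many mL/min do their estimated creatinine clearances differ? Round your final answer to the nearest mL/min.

Patient 1: SCr = 372 / 88.4 = 4.208 mg/dL
Patient 1: CrCl = (140 − 82) × 58.6 / (72 × 4.208) × 0.85 = 3398.8 / 302.98 × 0.85 ≈ 9.5 mL/min
Patient 2: CrCl = (140 − 23) × 80 / (72 × 4.06) × 0.85 = 9360.0 / 292.32 × 0.85 ≈ 27.2 mL/min
|9.5 − 27.2| = 17.7 mL/min

18 mL/min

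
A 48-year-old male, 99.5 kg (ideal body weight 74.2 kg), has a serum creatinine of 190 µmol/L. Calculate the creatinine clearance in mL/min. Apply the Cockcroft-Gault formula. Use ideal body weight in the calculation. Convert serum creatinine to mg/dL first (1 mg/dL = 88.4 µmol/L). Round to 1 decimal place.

44.1 mL/min

SCr = 190 / 88.4 = 2.149 mg/dL
CrCl = (140 − 48) × 74.2 / (72 × 2.149) = 6826.4 / 154.73 ≈ 44.1 mL/min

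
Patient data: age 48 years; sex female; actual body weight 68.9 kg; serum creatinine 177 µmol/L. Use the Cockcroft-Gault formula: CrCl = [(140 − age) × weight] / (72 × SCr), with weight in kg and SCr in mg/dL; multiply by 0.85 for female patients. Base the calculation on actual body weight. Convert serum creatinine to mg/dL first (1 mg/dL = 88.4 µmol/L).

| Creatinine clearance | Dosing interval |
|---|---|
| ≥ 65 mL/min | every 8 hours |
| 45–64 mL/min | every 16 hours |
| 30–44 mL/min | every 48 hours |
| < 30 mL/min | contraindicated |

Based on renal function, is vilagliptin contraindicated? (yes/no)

no

SCr = 177 / 88.4 = 2.002 mg/dL
CrCl = (140 − 48) × 68.9 / (72 × 2.002) × 0.85 = 6338.8 / 144.14 × 0.85 ≈ 37.4 mL/min
CrCl ≈ 37 mL/min, which is ≥ 30 mL/min.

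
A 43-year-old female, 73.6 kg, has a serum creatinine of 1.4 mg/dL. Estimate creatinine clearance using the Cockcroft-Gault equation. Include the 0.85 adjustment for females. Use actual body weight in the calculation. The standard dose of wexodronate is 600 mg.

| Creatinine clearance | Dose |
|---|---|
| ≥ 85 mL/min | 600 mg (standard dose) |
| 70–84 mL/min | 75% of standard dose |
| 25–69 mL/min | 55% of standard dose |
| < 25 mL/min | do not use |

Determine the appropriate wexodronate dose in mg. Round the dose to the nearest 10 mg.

330 mg

CrCl = (140 − 43) × 73.6 / (72 × 1.4) × 0.85 = 7139.2 / 100.80 × 0.85 ≈ 60.2 mL/min
CrCl ≈ 60 mL/min → bracket 25–69 mL/min.
55% of 600 mg = 330 mg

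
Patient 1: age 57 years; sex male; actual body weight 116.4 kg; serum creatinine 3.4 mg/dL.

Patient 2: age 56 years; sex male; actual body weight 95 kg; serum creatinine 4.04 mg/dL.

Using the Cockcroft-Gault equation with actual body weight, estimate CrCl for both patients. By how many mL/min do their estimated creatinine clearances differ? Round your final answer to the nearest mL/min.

Patient 1: CrCl = (140 − 57) × 116.4 / (72 × 3.4) = 9661.2 / 244.80 ≈ 39.5 mL/min
Patient 2: CrCl = (140 − 56) × 95 / (72 × 4.04) = 7980.0 / 290.88 ≈ 27.4 mL/min
|39.5 − 27.4| = 12.1 mL/min

12 mL/min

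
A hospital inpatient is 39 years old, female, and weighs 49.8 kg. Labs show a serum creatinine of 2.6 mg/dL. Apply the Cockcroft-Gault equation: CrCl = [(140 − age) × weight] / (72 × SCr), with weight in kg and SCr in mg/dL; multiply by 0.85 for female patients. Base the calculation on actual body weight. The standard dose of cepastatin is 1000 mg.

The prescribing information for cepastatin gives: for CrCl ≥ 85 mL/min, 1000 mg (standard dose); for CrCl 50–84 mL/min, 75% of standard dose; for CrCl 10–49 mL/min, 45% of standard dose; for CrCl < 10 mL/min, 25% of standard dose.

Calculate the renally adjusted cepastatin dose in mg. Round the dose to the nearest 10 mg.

CrCl = (140 − 39) × 49.8 / (72 × 2.6) × 0.85 = 5029.8 / 187.20 × 0.85 ≈ 22.8 mL/min
CrCl ≈ 23 mL/min → bracket 10–49 mL/min.
45% of 1000 mg = 450 mg

450 mg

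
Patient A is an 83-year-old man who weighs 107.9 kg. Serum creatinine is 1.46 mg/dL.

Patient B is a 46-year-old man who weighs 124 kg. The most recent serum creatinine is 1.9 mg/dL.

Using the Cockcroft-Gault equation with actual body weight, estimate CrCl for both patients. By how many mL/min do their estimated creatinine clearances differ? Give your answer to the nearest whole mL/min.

27 mL/min

Patient A: CrCl = (140 − 83) × 107.9 / (72 × 1.46) = 6150.3 / 105.12 ≈ 58.5 mL/min
Patient B: CrCl = (140 − 46) × 124 / (72 × 1.9) = 11656.0 / 136.80 ≈ 85.2 mL/min
|58.5 − 85.2| = 26.7 mL/min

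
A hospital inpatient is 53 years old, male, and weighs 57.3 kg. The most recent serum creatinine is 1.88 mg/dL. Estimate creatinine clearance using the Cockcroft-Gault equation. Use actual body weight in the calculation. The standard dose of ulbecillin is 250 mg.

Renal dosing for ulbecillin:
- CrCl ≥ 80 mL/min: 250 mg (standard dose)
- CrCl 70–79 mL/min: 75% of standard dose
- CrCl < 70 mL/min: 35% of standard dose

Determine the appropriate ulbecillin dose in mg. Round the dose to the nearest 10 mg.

CrCl = (140 − 53) × 57.3 / (72 × 1.88) = 4985.1 / 135.36 ≈ 36.8 mL/min
CrCl ≈ 37 mL/min → bracket < 70 mL/min.
35% of 250 mg = 87.5 mg → 90 mg

90 mg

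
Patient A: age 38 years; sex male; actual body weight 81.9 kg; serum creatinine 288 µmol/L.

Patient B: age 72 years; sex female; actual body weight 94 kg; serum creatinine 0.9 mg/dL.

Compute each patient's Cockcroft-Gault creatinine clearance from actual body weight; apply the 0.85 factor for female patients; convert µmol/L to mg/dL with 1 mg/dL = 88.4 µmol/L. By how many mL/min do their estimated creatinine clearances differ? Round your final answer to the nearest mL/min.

Patient A: SCr = 288 / 88.4 = 3.258 mg/dL
Patient A: CrCl = (140 − 38) × 81.9 / (72 × 3.258) = 8353.8 / 234.58 ≈ 35.6 mL/min
Patient B: CrCl = (140 − 72) × 94 / (72 × 0.9) × 0.85 = 6392.0 / 64.80 × 0.85 ≈ 83.8 mL/min
|35.6 − 83.8| = 48.2 mL/min

48 mL/min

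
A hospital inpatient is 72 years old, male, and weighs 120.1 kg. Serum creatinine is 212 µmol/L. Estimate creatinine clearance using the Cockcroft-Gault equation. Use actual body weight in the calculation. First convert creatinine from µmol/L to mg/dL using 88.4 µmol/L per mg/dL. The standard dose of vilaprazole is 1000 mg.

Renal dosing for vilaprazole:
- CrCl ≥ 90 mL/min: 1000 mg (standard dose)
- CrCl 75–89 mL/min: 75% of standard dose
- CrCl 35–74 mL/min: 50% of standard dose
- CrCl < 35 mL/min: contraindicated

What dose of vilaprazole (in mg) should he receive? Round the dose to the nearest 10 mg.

SCr = 212 / 88.4 = 2.398 mg/dL
CrCl = (140 − 72) × 120.1 / (72 × 2.398) = 8166.8 / 172.66 ≈ 47.3 mL/min
CrCl ≈ 47 mL/min → bracket 35–74 mL/min.
50% of 1000 mg = 500 mg

500 mg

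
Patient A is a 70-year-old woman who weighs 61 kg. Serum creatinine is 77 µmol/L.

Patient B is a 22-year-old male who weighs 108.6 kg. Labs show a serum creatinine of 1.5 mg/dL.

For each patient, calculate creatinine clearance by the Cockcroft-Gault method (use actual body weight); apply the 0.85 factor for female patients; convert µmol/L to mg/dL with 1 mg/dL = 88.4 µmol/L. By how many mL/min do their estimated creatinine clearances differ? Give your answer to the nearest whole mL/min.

61 mL/min

Patient A: SCr = 77 / 88.4 = 0.871 mg/dL
Patient A: CrCl = (140 − 70) × 61 / (72 × 0.871) × 0.85 = 4270.0 / 62.71 × 0.85 ≈ 57.9 mL/min
Patient B: CrCl = (140 − 22) × 108.6 / (72 × 1.5) = 12814.8 / 108.00 ≈ 118.7 mL/min
|57.9 − 118.7| = 60.8 mL/min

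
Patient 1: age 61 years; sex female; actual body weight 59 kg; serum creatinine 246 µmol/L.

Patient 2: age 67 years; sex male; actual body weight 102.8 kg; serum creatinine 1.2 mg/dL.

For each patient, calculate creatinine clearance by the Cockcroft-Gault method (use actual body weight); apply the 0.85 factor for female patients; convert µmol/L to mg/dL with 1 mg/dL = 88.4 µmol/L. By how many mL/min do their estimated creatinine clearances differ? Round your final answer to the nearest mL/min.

67 mL/min

Patient 1: SCr = 246 / 88.4 = 2.783 mg/dL
Patient 1: CrCl = (140 − 61) × 59 / (72 × 2.783) × 0.85 = 4661.0 / 200.38 × 0.85 ≈ 19.8 mL/min
Patient 2: CrCl = (140 − 67) × 102.8 / (72 × 1.2) = 7504.4 / 86.40 ≈ 86.9 mL/min
|19.8 − 86.9| = 67.1 mL/min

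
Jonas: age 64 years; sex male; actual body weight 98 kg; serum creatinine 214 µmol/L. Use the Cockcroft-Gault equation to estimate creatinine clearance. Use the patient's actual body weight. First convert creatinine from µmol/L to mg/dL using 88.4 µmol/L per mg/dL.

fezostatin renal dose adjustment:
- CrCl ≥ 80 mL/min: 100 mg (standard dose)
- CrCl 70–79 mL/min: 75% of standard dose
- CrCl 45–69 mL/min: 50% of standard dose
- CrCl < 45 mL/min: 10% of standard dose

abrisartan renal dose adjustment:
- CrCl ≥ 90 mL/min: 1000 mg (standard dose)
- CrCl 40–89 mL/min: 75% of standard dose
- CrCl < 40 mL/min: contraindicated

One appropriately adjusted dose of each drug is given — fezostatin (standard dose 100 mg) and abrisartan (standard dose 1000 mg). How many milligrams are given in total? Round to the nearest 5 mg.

760 mg

SCr = 214 / 88.4 = 2.421 mg/dL
CrCl = (140 − 64) × 98 / (72 × 2.421) = 7448.0 / 174.31 ≈ 42.7 mL/min
CrCl ≈ 43 mL/min.
fezostatin: < 45 mL/min → 10% of 100 mg = 10 mg.
abrisartan: 40–89 mL/min → 75% of 1000 mg = 750 mg.
Total = 10 + 750 = 760 mg.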